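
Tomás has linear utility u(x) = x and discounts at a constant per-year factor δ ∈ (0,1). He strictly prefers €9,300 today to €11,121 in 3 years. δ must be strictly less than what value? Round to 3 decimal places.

δ < 0.942

The preference means 9300 > δ^3·11121.
So δ^3 < 9300/11121 = 0.83626; taking the cube root of both positive sides preserves the inequality.
δ < 0.83626^(1/3) = 0.942.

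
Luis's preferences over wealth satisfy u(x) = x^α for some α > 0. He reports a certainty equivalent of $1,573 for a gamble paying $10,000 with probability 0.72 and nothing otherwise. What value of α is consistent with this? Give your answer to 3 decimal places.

The lottery's expected utility is 0.72·u(10000) + 0.28·u(0) = 0.72·10000^α (since u(0) = 0 for α > 0).
Indifference: 1573^α = 0.72·10000^α, so (1573/10000)^α = 0.72.
Take logs: α = ln 0.72 / ln(1573/10000) ≈ 0.17761.

α ≈ 0.178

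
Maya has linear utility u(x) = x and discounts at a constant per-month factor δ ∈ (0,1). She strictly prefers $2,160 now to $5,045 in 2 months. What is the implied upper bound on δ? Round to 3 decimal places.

Comparing present values: 2160 > δ^2·5045.
Dividing by 5045: δ^2 < 0.42815. Both sides are positive, so the square root keeps the direction.
δ < (2160/5045)^(1/2) ≈ 0.654.

δ < 0.654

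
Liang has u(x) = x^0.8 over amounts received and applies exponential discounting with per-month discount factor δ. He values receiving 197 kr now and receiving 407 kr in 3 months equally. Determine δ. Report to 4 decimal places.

δ ≈ 0.8241

Equating discounted utilities: u(197) = δ^3·u(407) ⇒ δ^3 = u(197)/u(407).
Since u(x) = x^0.8, δ^3 = (197/407)^0.8 = 0.48403^0.8 = 0.55963.
So δ = 0.55963^(1/3) ≈ 0.8241.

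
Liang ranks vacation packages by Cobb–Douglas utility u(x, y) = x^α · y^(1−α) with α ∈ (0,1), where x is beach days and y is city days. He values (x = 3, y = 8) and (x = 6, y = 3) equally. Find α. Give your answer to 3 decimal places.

Indifference: 3^α · 8^(1−α) = 6^α · 3^(1−α).
Rearrange to (3/6)^α = (3/8)^(1−α) and take logs: α·-0.693147 = (1−α)·-0.980829.
So α/(1−α) = (-0.980829)/(-0.693147) = 1.415038, and α = 1.415038/2.415038 ≈ 0.586.

α ≈ 0.586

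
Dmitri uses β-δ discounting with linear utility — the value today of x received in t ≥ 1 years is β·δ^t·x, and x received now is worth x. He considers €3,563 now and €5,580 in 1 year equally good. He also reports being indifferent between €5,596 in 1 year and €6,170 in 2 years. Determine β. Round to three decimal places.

β ≈ 0.704

The second indifference involves only future payoffs, so β cancels: β·δ^1·5596 = β·δ^2·6170, giving δ = 5596/6170 = 0.90697.
The first indifference: 3563 = β·δ·5580, so β = 3563/(δ·5580) = 3563/(0.90697·5580) ≈ 0.704.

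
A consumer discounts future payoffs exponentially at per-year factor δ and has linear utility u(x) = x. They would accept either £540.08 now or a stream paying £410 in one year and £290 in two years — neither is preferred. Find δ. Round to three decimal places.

δ ≈ 0.830

Equating present values: 540.08 = 410δ + 290δ².
That is, 290δ² + 410δ − 540.08 = 0, a quadratic in δ.
By the quadratic formula (taking the positive root), δ = (−410 + √794592.80) / 580 ≈ 0.830.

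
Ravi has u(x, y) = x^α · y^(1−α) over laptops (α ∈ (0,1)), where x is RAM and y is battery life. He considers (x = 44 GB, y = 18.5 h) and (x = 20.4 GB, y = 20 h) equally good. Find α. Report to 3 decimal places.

Set the two utilities equal: 44^α·18.5^(1−α) = 20.4^α·20^(1−α).
(44/20.4)^α = (20/18.5)^(1−α); take logs: α·ln(44/20.4) = (1−α)·ln(20/18.5), i.e. α·0.768655 = (1−α)·0.077962.
Thus α·(0.846617) = 0.077962, so α = 0.077962/0.846617 ≈ 0.092.

α ≈ 0.092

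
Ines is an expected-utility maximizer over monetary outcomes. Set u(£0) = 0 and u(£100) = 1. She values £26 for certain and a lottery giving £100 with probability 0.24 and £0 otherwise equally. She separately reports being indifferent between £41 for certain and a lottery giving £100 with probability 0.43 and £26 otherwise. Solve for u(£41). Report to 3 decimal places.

From the first indifference, u(£26) = 0.24·u(£100) + 0.76·u(£0) = 0.24·1 + 0.76·0 = 0.24.
The second indifference gives u(£41) = 0.43·u(£100) + 0.57·u(£26) = 0.43·1.00 + 0.57·0.24 = 0.5668.

0.567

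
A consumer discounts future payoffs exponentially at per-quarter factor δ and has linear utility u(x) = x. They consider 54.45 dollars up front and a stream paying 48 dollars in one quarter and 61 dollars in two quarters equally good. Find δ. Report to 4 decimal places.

δ ≈ 0.6300

Present value of the stream is 48·δ + 61·δ². Indifference gives 48δ + 61δ² = 54.45.
Rearranged: 61δ² + 48δ − 54.45 = 0.
δ = (−48 + √(48² + 4·61·54.45)) / (2·61) = (−48 + √15589.80) / 122 ≈ 0.6300.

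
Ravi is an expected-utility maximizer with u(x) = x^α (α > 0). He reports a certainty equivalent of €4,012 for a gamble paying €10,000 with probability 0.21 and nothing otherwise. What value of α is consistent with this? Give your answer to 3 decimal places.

α ≈ 1.709

Since u(0) = 0, the lottery's EU is 0.21·10000^α.
Setting u(4012) equal to that: 4012^α = 0.21·10000^α ⇒ (4012/10000)^α = 0.21.
α = ln(0.21) / ln(4012/10000) = -1.560648/-0.913295 ≈ 1.709.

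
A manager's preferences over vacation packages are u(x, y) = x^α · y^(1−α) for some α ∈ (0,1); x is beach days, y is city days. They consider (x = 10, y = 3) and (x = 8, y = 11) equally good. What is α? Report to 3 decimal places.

α ≈ 0.853

The Cobb–Douglas utilities coincide, so 10^α·3^(1−α) = 8^α·11^(1−α).
(10/8)^α = (11/3)^(1−α); take logs: α·ln(10/8) = (1−α)·ln(11/3), i.e. α·0.223144 = (1−α)·1.299283.
So α/(1−α) = (1.299283)/(0.223144) = 5.822621, and α = 5.822621/6.822621 ≈ 0.853.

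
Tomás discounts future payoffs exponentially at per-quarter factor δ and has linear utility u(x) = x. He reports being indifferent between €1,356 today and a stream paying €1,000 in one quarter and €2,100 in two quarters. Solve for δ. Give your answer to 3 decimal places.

The stream is worth 1000δ + 2100δ² today, so 1000δ + 2100δ² = 1356.
So 2100δ² + 1000δ − 1356 = 0.
By the quadratic formula (taking the positive root), δ = (−1000 + √12390400.00) / 4200 ≈ 0.600.

δ ≈ 0.600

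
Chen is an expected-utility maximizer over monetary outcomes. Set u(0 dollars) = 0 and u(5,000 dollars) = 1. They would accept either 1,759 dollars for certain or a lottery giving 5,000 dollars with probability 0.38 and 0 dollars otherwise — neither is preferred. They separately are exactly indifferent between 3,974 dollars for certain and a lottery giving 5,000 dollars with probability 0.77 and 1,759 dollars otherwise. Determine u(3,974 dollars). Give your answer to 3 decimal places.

0.857

The first gamble pins u(1,759 dollars): it must equal 0.38·1 + 0.62·0 = 0.38.
The second indifference gives u(3,974 dollars) = 0.77·u(5,000 dollars) + 0.23·u(1,759 dollars) = 0.77·1.00 + 0.23·0.38 = 0.8574.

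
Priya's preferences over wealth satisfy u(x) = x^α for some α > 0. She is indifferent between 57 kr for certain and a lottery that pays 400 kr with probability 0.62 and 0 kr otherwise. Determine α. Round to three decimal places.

The lottery's expected utility is 0.62·u(400) + 0.38·u(0) = 0.62·400^α (since u(0) = 0 for α > 0).
Indifference: 57^α = 0.62·400^α, so (57/400)^α = 0.62.
Take logs: α = ln 0.62 / ln(57/400) ≈ 0.24535.

α ≈ 0.245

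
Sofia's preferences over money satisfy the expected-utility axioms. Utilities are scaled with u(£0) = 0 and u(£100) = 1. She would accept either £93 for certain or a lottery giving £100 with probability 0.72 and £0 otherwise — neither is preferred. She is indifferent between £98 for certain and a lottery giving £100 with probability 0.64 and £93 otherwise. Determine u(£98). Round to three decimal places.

0.899

The first gamble pins u(£93): it must equal 0.72·1 + 0.28·0 = 0.72.
Chaining: u(£98) = 0.64·1.00 + 0.36·0.72 = 0.8992.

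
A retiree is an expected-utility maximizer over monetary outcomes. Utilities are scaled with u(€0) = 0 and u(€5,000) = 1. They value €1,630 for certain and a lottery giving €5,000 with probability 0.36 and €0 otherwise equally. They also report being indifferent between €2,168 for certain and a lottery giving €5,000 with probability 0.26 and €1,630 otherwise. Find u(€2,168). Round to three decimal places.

0.526

The first gamble pins u(€1,630): it must equal 0.36·1 + 0.64·0 = 0.36.
Then u(€2,168) = 0.26·u(€5,000) + 0.74·u(€1,630) = 0.26·1.00 + 0.74·0.36 = 0.5264.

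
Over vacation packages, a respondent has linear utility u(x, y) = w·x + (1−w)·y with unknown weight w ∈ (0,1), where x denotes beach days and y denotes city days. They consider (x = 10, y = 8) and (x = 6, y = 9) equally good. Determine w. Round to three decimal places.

Indifference: w·10 + (1−w)·8 = w·6 + (1−w)·9.
w·(10−6) = (1−w)·(9−8), i.e. w·4 = (1−w)·1.
So w/(1−w) = 1/4 = 0.2500, giving w = 1/(4+1) = 0.200.

w = 0.200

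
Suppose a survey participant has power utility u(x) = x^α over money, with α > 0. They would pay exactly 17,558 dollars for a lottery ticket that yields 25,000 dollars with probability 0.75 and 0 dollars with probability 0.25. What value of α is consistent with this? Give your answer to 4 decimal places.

α ≈ 0.8141

Since u(0) = 0, the lottery's EU is 0.75·25000^α.
Setting u(17558) equal to that: 17558^α = 0.75·25000^α ⇒ (17558/25000)^α = 0.75.
α = ln(0.75) / ln(17558/25000) = -0.2876821/-0.3533661 ≈ 0.8141.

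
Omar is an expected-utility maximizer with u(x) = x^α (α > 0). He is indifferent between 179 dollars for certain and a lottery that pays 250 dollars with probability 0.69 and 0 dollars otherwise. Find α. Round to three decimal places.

α ≈ 1.111

EU(lottery) = 0.69·250^α + 0.31·0 = 0.69·250^α.
Equating: 179^α = 0.69·250^α, i.e. 0.7160^α = 0.69.
α = ln(0.69) / ln(179/250) = -0.371064/-0.334075 ≈ 1.111.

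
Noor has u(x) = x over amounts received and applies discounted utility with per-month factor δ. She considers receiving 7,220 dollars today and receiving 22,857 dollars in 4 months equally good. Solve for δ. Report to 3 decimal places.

δ ≈ 0.750

The payoff in 4 months is discounted by δ^4, so u(7220) = δ^4·u(22857) and δ^4 = u(7220)/u(22857).
With u(x) = x: δ^4 = 7220/22857 = 0.31588.
Taking the 4th root: δ = 0.31588^(1/4) ≈ 0.750.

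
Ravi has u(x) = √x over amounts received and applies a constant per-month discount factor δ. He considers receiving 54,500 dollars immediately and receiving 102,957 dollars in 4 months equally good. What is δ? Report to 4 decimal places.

Indifference means u(54500) = δ^4 · u(102957), so δ^4 = u(54500)/u(102957).
With u(x) = √x: δ^4 = √54500/√102957 = √(54500/102957) = 0.72756.
Hence δ = (0.72756)^(1/4) = 0.923565.

δ ≈ 0.9236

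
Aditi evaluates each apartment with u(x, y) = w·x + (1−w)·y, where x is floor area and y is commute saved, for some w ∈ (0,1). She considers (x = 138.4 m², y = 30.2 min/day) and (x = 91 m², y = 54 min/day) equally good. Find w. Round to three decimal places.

w = 0.334

Indifference: w·138.4 + (1−w)·30.2 = w·91 + (1−w)·54.
Rearranging, 47.4·w − 23.8·(1−w) = 0.
Hence w = 23.8/(47.4+23.8) = 23.8/71.2 = 0.334.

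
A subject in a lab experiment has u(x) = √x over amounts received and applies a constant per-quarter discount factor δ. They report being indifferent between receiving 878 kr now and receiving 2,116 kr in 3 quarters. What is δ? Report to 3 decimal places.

Indifference means u(878) = δ^3 · u(2116), so δ^3 = u(878)/u(2116).
With u(x) = √x: δ^3 = √878/√2116 = √(878/2116) = 0.64415.
So δ = 0.64415^(1/3) ≈ 0.864.

δ ≈ 0.864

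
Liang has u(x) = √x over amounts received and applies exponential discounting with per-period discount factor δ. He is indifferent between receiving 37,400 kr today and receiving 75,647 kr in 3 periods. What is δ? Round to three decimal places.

δ ≈ 0.889

The payoff in 3 periods is discounted by δ^3, so u(37400) = δ^3·u(75647) and δ^3 = u(37400)/u(75647).
With u(x) = √x: δ^3 = √37400/√75647 = √(37400/75647) = 0.70314.
Taking the cube root: δ = 0.70314^(1/3) ≈ 0.889.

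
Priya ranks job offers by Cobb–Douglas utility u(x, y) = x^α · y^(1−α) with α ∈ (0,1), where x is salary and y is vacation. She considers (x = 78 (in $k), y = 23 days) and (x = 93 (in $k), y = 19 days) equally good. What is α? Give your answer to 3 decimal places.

α ≈ 0.521

Set the two utilities equal: 78^α·23^(1−α) = 93^α·19^(1−α).
Taking logs: α·ln 78 + (1−α)·ln 23 = α·ln 93 + (1−α)·ln 19, i.e. α·-0.175891 = (1−α)·-0.191055.
With A = -0.175891 and B = -0.191055: α·A = (1−α)·B, so α = B/(A+B) = -0.191055/-0.366946 ≈ 0.521.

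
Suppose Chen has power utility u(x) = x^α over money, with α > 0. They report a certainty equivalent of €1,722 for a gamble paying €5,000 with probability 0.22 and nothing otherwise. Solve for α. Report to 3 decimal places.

EU(lottery) = 0.22·5000^α + 0.78·0 = 0.22·5000^α.
Setting u(1722) equal to that: 1722^α = 0.22·5000^α ⇒ (1722/5000)^α = 0.22.
Take logs: α = ln 0.22 / ln(1722/5000) ≈ 1.42045.

α ≈ 1.420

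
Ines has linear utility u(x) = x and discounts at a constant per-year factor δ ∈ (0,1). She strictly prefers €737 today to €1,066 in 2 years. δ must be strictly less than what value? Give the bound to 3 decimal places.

δ < 0.831

Under u(x) = x this choice says 737 > δ^2·1066.
Dividing by 1066: δ^2 < 0.69137. Both sides are positive, so the square root keeps the direction.
δ < (737/1066)^(1/2) ≈ 0.831.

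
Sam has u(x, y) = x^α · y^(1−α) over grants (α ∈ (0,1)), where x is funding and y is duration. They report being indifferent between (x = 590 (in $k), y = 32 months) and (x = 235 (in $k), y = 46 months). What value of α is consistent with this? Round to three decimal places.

α ≈ 0.283

Set the two utilities equal: 590^α·32^(1−α) = 235^α·46^(1−α).
Taking logs: α·ln 590 + (1−α)·ln 32 = α·ln 235 + (1−α)·ln 46, i.e. α·0.920537 = (1−α)·0.362905.
With A = 0.920537 and B = 0.362905: α·A = (1−α)·B, so α = B/(A+B) = 0.362905/1.283442 ≈ 0.283.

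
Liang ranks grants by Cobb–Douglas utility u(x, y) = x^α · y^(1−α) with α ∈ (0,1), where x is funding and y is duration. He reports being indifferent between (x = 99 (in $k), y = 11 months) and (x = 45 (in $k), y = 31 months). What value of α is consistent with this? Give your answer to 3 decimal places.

Indifference: 99^α · 11^(1−α) = 45^α · 31^(1−α).
Taking logs: α·ln 99 + (1−α)·ln 11 = α·ln 45 + (1−α)·ln 31, i.e. α·0.788457 = (1−α)·1.036092.
Thus α·(1.824549) = 1.036092, so α = 1.036092/1.824549 ≈ 0.568.

α ≈ 0.568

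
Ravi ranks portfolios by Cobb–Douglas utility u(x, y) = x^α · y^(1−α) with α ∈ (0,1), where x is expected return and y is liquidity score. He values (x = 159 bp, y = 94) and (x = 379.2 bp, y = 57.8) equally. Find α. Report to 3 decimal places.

α ≈ 0.359

The Cobb–Douglas utilities coincide, so 159^α·94^(1−α) = 379.2^α·57.8^(1−α).
(159/379.2)^α = (57.8/94)^(1−α); take logs: α·ln(159/379.2) = (1−α)·ln(57.8/94), i.e. α·-0.869160 = (1−α)·-0.486306.
With A = -0.869160 and B = -0.486306: α·A = (1−α)·B, so α = B/(A+B) = -0.486306/-1.355466 ≈ 0.359.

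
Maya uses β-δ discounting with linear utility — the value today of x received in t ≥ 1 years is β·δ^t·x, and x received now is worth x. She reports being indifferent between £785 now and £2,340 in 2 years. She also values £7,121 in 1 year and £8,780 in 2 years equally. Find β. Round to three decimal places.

β ≈ 0.510

From the later pair, β·δ^1·7121 = β·δ^2·8780; dividing through, δ = 7121/8780 = 0.81105.
The first indifference: 785 = β·δ^2·2340, so β = 785/(δ^2·2340) = 785/(0.65780·2340) ≈ 0.510.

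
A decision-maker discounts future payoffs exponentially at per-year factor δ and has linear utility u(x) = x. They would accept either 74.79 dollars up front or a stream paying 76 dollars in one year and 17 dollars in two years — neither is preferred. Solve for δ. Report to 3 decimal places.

δ ≈ 0.830

Present value of the stream is 76·δ + 17·δ². Indifference gives 76δ + 17δ² = 74.79.
Rearranged: 17δ² + 76δ − 74.79 = 0.
The positive root is δ = [−76 + √(76² + 4·17·74.79)] / (2·17) = (−76 + 104.220)/34 ≈ 0.830.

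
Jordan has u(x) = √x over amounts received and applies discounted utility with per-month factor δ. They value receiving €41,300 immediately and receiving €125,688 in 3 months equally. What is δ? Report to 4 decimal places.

δ ≈ 0.8307

The payoff in 3 months is discounted by δ^3, so u(41300) = δ^3·u(125688) and δ^3 = u(41300)/u(125688).
Since u(x) = √x, δ^3 = √(41300/125688) = 0.57323.
Taking the cube root: δ = 0.57323^(1/3) ≈ 0.8307.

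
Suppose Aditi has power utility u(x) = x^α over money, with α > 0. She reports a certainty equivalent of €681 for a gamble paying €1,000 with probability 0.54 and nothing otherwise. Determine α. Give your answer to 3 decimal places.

α ≈ 1.604

EU(lottery) = 0.54·1000^α + 0.46·0 = 0.54·1000^α.
Equating: 681^α = 0.54·1000^α, i.e. 0.6810^α = 0.54.
Taking logs: α·ln(681/1000) = ln(0.54), so α = -0.616186 / -0.384193 ≈ 1.604.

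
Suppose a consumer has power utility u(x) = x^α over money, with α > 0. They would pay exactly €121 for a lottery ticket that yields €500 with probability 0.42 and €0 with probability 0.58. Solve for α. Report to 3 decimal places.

Since u(0) = 0, the lottery's EU is 0.42·500^α.
Indifference: 121^α = 0.42·500^α, so (121/500)^α = 0.42.
Take logs: α = ln 0.42 / ln(121/500) ≈ 0.61143.

α ≈ 0.611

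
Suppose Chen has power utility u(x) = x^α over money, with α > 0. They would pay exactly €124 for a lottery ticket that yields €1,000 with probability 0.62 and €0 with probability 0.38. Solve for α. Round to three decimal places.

The lottery's expected utility is 0.62·u(1000) + 0.38·u(0) = 0.62·1000^α (since u(0) = 0 for α > 0).
Equating: 124^α = 0.62·1000^α, i.e. 0.1240^α = 0.62.
α = ln(0.62) / ln(124/1000) = -0.478036/-2.087474 ≈ 0.229.

α ≈ 0.229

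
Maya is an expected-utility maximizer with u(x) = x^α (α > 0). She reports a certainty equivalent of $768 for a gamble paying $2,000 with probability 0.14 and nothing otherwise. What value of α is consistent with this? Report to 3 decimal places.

The lottery's expected utility is 0.14·u(2000) + 0.86·u(0) = 0.14·2000^α (since u(0) = 0 for α > 0).
Indifference: 768^α = 0.14·2000^α, so (768/2000)^α = 0.14.
Take logs: α = ln 0.14 / ln(768/2000) ≈ 2.05421.

α ≈ 2.054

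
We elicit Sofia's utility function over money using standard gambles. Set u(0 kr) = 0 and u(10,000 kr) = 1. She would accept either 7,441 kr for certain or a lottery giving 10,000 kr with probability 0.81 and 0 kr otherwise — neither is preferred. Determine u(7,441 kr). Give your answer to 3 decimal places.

0.810

u(7,441 kr) equals the lottery's expected utility: 0.81·1 + 0.19·0 = 0.81.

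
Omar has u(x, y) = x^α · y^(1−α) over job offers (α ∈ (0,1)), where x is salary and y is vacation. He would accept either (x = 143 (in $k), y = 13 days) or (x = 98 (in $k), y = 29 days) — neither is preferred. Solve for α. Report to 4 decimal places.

α ≈ 0.6798

Set the two utilities equal: 143^α·13^(1−α) = 98^α·29^(1−α).
Taking logs: α·ln 143 + (1−α)·ln 13 = α·ln 98 + (1−α)·ln 29, i.e. α·0.3778772 = (1−α)·0.8023465.
Thus α·(1.1802237) = 0.8023465, so α = 0.8023465/1.1802237 ≈ 0.6798.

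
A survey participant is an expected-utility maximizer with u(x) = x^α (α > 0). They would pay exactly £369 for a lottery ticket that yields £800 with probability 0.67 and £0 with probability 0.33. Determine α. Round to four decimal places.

α ≈ 0.5175

EU(lottery) = 0.67·800^α + 0.33·0 = 0.67·800^α.
Indifference: 369^α = 0.67·800^α, so (369/800)^α = 0.67.
Taking logs: α·ln(369/800) = ln(0.67), so α = -0.4004776 / -0.7738151 ≈ 0.5175.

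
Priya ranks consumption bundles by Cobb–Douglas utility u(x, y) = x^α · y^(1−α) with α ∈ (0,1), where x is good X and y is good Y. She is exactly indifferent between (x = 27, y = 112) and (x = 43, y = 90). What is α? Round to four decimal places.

The Cobb–Douglas utilities coincide, so 27^α·112^(1−α) = 43^α·90^(1−α).
(27/43)^α = (90/112)^(1−α); take logs: α·ln(27/43) = (1−α)·ln(90/112), i.e. α·-0.4653632 = (1−α)·-0.2186892.
So α/(1−α) = (-0.2186892)/(-0.4653632) = 0.4699323, and α = 0.4699323/1.4699323 ≈ 0.3197.

α ≈ 0.3197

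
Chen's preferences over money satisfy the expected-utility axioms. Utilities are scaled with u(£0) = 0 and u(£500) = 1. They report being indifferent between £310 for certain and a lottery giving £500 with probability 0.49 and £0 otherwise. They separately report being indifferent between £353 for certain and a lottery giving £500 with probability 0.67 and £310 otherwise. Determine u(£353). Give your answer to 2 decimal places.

The first gamble pins u(£310): it must equal 0.49·1 + 0.51·0 = 0.49.
Chaining: u(£353) = 0.67·1.00 + 0.33·0.49 = 0.8317.

0.83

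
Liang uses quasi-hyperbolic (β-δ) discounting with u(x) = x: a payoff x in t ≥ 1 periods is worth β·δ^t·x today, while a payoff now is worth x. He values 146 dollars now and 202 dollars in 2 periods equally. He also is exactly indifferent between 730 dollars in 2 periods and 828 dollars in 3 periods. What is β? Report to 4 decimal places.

From the later pair, β·δ^2·730 = β·δ^3·828; dividing through, δ = 730/828 = 0.88164.
Now use the now-vs-future pair: 146 = β·δ^2·202 gives β = 146/(0.77729·202) ≈ 0.9299.

β ≈ 0.9299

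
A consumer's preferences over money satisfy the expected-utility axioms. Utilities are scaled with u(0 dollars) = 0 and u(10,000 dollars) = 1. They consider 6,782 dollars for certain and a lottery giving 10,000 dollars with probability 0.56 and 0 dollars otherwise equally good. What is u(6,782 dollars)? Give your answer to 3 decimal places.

0.560

By the standard-gamble method, u(6,782 dollars) is just the indifference probability on the best outcome: 0.56.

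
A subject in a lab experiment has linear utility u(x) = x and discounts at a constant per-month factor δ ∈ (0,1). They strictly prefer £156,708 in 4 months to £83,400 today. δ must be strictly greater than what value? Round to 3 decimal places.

δ > 0.854

Under u(x) = x this choice says 83400 < δ^4·156708.
So δ^4 > 83400/156708 = 0.53220; taking the 4th root of both positive sides preserves the inequality.
δ > (83400/156708)^(1/4) ≈ 0.854.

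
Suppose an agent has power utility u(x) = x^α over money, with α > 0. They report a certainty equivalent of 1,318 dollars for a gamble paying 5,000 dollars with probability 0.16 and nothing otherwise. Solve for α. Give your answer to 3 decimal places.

Since u(0) = 0, the lottery's EU is 0.16·5000^α.
Setting u(1318) equal to that: 1318^α = 0.16·5000^α ⇒ (1318/5000)^α = 0.16.
α = ln(0.16) / ln(1318/5000) = -1.832581/-1.333322 ≈ 1.374.

α ≈ 1.374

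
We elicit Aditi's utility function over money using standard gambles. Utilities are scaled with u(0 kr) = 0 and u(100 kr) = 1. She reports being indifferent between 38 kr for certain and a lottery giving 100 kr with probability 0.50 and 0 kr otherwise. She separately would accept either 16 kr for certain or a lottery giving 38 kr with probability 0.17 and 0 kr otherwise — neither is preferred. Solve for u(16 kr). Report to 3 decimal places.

First, u(38 kr) = 0.50·u(100 kr) + 0.50·u(0 kr) = 0.50.
The second indifference gives u(16 kr) = 0.17·u(38 kr) + 0.83·u(0 kr) = 0.17·0.50 + 0.83·0.00 = 0.0850.

0.085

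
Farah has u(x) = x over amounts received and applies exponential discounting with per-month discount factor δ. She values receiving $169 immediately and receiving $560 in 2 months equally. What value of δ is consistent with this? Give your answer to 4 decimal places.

δ ≈ 0.5494

The payoff in 2 months is discounted by δ^2, so u(169) = δ^2·u(560) and δ^2 = u(169)/u(560).
With u(x) = x: δ^2 = 169/560 = 0.30179.
Taking the square root: δ = 0.30179^(1/2) ≈ 0.5494.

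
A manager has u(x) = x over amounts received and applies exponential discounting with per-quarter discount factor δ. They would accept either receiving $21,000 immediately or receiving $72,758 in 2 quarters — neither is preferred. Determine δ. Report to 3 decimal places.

δ ≈ 0.537

The payoff in 2 quarters is discounted by δ^2, so u(21000) = δ^2·u(72758) and δ^2 = u(21000)/u(72758).
With u(x) = x: δ^2 = 21000/72758 = 0.28863.
So δ = 0.28863^(1/2) ≈ 0.537.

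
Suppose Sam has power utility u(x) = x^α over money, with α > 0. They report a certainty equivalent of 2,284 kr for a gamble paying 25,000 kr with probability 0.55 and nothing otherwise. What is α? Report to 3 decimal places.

Since u(0) = 0, the lottery's EU is 0.55·25000^α.
Setting u(2284) equal to that: 2284^α = 0.55·25000^α ⇒ (2284/25000)^α = 0.55.
α = ln(0.55) / ln(2284/25000) = -0.597837/-2.392948 ≈ 0.250.

α ≈ 0.250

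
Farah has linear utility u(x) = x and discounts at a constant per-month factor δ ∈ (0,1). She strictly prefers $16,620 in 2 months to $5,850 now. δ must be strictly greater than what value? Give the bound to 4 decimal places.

δ > 0.5933

The preference means 5850 < δ^2·16620.
Hence δ^2 > 5850/16620 = 0.35199, and x ↦ x^(1/2) is increasing on (0,∞).
δ > 0.35199^(1/2) = 0.5933.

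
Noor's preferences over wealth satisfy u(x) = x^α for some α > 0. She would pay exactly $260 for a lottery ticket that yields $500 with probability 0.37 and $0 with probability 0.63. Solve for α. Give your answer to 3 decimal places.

α ≈ 1.520

The lottery's expected utility is 0.37·u(500) + 0.63·u(0) = 0.37·500^α (since u(0) = 0 for α > 0).
Indifference: 260^α = 0.37·500^α, so (260/500)^α = 0.37.
Take logs: α = ln 0.37 / ln(260/500) ≈ 1.52043.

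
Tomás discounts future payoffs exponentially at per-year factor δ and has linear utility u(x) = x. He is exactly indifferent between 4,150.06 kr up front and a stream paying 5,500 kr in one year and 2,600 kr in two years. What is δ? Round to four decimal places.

Present value of the stream is 5500·δ + 2600·δ². Indifference gives 5500δ + 2600δ² = 4150.06.
Rearranged: 2600δ² + 5500δ − 4150.06 = 0.
The positive root is δ = [−5500 + √(5500² + 4·2600·4150.06)] / (2·2600) = (−5500 + 8568.000)/5200 ≈ 0.5900.

δ ≈ 0.5900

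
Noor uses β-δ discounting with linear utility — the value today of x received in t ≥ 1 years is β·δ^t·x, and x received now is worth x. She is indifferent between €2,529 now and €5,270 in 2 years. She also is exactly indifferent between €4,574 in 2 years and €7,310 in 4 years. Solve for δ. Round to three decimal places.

δ ≈ 0.791

The second indifference involves only future payoffs, so β cancels: β·δ^2·4574 = β·δ^4·7310, giving δ^2 = 4574/7310 = 0.62572, so δ = 0.79102.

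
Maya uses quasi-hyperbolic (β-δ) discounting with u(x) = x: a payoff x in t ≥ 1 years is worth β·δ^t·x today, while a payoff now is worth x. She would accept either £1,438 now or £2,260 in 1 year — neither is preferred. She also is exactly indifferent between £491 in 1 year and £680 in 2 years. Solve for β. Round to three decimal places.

The second indifference involves only future payoffs, so β cancels: β·δ^1·491 = β·δ^2·680, giving δ = 491/680 = 0.72206.
Now use the now-vs-future pair: 1438 = β·δ·2260 gives β = 1438/(0.72206·2260) ≈ 0.881.

β ≈ 0.881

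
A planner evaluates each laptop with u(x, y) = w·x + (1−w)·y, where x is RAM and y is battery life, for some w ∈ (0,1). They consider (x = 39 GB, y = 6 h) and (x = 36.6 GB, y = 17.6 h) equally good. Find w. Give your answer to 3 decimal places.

w = 0.829

u(39,6) = u(36.6,17.6) means w·39 + (1−w)·6 = w·36.6 + (1−w)·17.6.
Rearranging, 2.4·w − 11.6·(1−w) = 0.
So w/(1−w) = 11.6/2.4 = 4.8333, giving w = 11.6/(2.4+11.6) = 0.829.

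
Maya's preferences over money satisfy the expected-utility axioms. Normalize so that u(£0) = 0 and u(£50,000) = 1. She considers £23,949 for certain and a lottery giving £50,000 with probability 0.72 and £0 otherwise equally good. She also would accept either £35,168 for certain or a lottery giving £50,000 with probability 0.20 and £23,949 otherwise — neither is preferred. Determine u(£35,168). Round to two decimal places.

0.78

The first gamble pins u(£23,949): it must equal 0.72·1 + 0.28·0 = 0.72.
The second indifference gives u(£35,168) = 0.20·u(£50,000) + 0.80·u(£23,949) = 0.20·1.00 + 0.80·0.72 = 0.7760.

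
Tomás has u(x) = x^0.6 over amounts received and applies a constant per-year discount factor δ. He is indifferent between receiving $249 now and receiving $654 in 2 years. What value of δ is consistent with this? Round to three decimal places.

δ ≈ 0.748

Indifference means u(249) = δ^2 · u(654), so δ^2 = u(249)/u(654).
With u(x) = x^0.6: δ^2 = 249^0.6/654^0.6 = (249/654)^0.6 = 0.56024.
So δ = 0.56024^(1/2) ≈ 0.748.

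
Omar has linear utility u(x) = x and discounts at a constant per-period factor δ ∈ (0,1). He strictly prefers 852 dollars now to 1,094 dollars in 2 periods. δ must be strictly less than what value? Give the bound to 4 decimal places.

Comparing present values: 852 > δ^2·1094.
So δ^2 < 852/1094 = 0.77879; taking the square root of both positive sides preserves the inequality.
δ < 0.77879^(1/2) = 0.8825.

δ < 0.8825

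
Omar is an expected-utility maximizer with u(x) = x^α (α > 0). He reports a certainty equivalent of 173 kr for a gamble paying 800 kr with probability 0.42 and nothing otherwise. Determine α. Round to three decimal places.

EU(lottery) = 0.42·800^α + 0.58·0 = 0.42·800^α.
Setting u(173) equal to that: 173^α = 0.42·800^α ⇒ (173/800)^α = 0.42.
Taking logs: α·ln(173/800) = ln(0.42), so α = -0.867501 / -1.531320 ≈ 0.567.

α ≈ 0.567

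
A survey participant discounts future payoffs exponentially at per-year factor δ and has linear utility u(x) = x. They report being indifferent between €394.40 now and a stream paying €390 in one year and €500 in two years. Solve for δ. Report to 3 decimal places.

Equating present values: 394.40 = 390δ + 500δ².
Rearranged: 500δ² + 390δ − 394.40 = 0.
δ = (−390 + √(390² + 4·500·394.40)) / (2·500) = (−390 + √940900.00) / 1000 ≈ 0.580.

δ ≈ 0.580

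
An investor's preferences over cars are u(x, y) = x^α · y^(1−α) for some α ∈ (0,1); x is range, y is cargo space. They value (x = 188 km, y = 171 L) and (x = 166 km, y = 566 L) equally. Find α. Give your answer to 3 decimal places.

Indifference: 188^α · 171^(1−α) = 166^α · 566^(1−α).
Taking logs: α·ln 188 + (1−α)·ln 171 = α·ln 166 + (1−α)·ln 566, i.e. α·0.124454 = (1−α)·1.196931.
Thus α·(1.321385) = 1.196931, so α = 1.196931/1.321385 ≈ 0.906.

α ≈ 0.906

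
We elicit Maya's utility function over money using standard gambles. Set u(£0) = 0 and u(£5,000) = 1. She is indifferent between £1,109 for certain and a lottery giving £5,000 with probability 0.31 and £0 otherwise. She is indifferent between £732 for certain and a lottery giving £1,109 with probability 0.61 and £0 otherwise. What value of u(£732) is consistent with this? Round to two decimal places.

0.19

From the first indifference, u(£1,109) = 0.31·u(£5,000) + 0.69·u(£0) = 0.31·1 + 0.69·0 = 0.31.
The second indifference gives u(£732) = 0.61·u(£1,109) + 0.39·u(£0) = 0.61·0.31 + 0.39·0.00 = 0.1891.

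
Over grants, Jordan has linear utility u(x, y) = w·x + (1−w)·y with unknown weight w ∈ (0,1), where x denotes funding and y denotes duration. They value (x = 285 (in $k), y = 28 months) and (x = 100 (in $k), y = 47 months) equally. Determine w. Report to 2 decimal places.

u(285,28) = u(100,47) means w·285 + (1−w)·28 = w·100 + (1−w)·47.
Rearranging, 185·w − 19·(1−w) = 0.
The marginal rate of substitution is 19/185, so w = 19/(185+19) = 0.09.

w = 0.09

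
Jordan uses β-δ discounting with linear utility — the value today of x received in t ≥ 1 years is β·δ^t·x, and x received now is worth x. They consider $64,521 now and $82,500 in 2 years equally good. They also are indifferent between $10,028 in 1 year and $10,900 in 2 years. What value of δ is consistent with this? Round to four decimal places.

δ ≈ 0.9200

The second indifference involves only future payoffs, so β cancels: β·δ^1·10028 = β·δ^2·10900, giving δ = 10028/10900 = 0.92000.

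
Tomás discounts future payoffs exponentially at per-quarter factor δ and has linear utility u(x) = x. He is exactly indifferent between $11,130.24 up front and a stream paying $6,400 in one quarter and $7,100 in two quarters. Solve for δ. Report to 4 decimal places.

δ ≈ 0.8800

Equating present values: 11130.24 = 6400δ + 7100δ².
Rearranged: 7100δ² + 6400δ − 11130.24 = 0.
δ = (−6400 + √(6400² + 4·7100·11130.24)) / (2·7100) = (−6400 + √357058816.00) / 14200 ≈ 0.8800.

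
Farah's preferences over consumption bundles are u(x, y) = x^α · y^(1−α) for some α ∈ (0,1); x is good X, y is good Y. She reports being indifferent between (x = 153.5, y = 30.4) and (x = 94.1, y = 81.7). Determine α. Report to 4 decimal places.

The Cobb–Douglas utilities coincide, so 153.5^α·30.4^(1−α) = 94.1^α·81.7^(1−α).
Rearrange to (153.5/94.1)^α = (81.7/30.4)^(1−α) and take logs: α·0.4893425 = (1−α)·0.9886114.
So α/(1−α) = (0.9886114)/(0.4893425) = 2.0202852, and α = 2.0202852/3.0202852 ≈ 0.6689.

α ≈ 0.6689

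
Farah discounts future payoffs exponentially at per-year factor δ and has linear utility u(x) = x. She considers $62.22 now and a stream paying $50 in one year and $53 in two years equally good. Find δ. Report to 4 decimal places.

δ ≈ 0.7100

Equating present values: 62.22 = 50δ + 53δ².
So 53δ² + 50δ − 62.22 = 0.
The positive root is δ = [−50 + √(50² + 4·53·62.22)] / (2·53) = (−50 + 125.262)/106 ≈ 0.7100.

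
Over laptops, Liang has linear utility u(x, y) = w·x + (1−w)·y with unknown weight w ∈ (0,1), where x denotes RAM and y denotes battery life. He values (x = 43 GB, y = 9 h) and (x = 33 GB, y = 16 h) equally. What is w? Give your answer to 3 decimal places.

w = 0.412

u(43,9) = u(33,16) means w·43 + (1−w)·9 = w·33 + (1−w)·16.
w·(43−33) = (1−w)·(16−9), i.e. w·10 = (1−w)·7.
The marginal rate of substitution is 7/10, so w = 7/(10+7) = 0.412.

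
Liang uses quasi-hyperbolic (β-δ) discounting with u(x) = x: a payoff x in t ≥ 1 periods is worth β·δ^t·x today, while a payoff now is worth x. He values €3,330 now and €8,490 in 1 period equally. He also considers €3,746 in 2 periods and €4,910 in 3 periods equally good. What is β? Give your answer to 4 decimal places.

β ≈ 0.5141

From the later pair, β·δ^2·3746 = β·δ^3·4910; dividing through, δ = 3746/4910 = 0.76293.
Substituting δ into 3330 = β·δ·8490: β = 3330/(6477.299) ≈ 0.5141.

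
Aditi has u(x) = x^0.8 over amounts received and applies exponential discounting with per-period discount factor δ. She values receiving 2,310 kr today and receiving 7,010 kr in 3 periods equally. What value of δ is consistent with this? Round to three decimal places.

Equating discounted utilities: u(2310) = δ^3·u(7010) ⇒ δ^3 = u(2310)/u(7010).
With u(x) = x^0.8: δ^3 = 2310^0.8/7010^0.8 = (2310/7010)^0.8 = 0.41145.
So δ = 0.41145^(1/3) ≈ 0.744.

δ ≈ 0.744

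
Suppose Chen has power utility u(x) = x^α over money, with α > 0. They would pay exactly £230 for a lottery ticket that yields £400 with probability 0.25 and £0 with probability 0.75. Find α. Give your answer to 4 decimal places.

The lottery's expected utility is 0.25·u(400) + 0.75·u(0) = 0.25·400^α (since u(0) = 0 for α > 0).
Setting u(230) equal to that: 230^α = 0.25·400^α ⇒ (230/400)^α = 0.25.
Taking logs: α·ln(230/400) = ln(0.25), so α = -1.3862944 / -0.5533852 ≈ 2.5051.

α ≈ 2.5051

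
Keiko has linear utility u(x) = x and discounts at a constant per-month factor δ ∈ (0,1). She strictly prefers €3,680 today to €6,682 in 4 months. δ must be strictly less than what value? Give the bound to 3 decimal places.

δ < 0.861

The preference means 3680 > δ^4·6682.
So δ^4 < 3680/6682 = 0.55073; taking the 4th root of both positive sides preserves the inequality.
δ < 0.55073^(1/4) = 0.861.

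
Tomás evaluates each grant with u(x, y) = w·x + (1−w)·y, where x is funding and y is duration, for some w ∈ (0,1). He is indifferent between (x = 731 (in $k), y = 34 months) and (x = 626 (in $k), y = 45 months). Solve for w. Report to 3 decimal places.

w = 0.095

Indifference: w·731 + (1−w)·34 = w·626 + (1−w)·45.
Rearranging, 105·w − 11·(1−w) = 0.
The marginal rate of substitution is 11/105, so w = 11/(105+11) = 0.095.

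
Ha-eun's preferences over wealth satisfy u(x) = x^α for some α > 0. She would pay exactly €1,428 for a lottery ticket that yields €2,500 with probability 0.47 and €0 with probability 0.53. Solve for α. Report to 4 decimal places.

α ≈ 1.3482

The lottery's expected utility is 0.47·u(2500) + 0.53·u(0) = 0.47·2500^α (since u(0) = 0 for α > 0).
Setting u(1428) equal to that: 1428^α = 0.47·2500^α ⇒ (1428/2500)^α = 0.47.
Take logs: α = ln 0.47 / ln(1428/2500) ≈ 1.348216.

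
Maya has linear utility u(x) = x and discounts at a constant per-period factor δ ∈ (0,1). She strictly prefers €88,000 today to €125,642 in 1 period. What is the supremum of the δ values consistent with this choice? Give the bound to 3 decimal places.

Comparing present values: 88000 > δ·125642.
Dividing through by 125642 gives δ < 0.70040.

δ < 0.700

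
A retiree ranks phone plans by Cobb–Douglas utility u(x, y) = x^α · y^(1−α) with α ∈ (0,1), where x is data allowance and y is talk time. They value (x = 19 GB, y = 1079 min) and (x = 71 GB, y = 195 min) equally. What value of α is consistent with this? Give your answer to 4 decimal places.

α ≈ 0.5648

Set the two utilities equal: 19^α·1079^(1−α) = 71^α·195^(1−α).
Taking logs: α·ln 19 + (1−α)·ln 1079 = α·ln 71 + (1−α)·ln 195, i.e. α·-1.3182409 = (1−α)·-1.7107904.
Thus α·(-3.0290313) = -1.7107904, so α = -1.7107904/-3.0290313 ≈ 0.5648.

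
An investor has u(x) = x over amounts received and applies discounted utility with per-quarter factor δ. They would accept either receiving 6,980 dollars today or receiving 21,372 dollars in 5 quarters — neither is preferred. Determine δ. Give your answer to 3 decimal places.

The payoff in 5 quarters is discounted by δ^5, so u(6980) = δ^5·u(21372) and δ^5 = u(6980)/u(21372).
With u(x) = x: δ^5 = 6980/21372 = 0.32660.
Hence δ = (0.32660)^(1/5) = 0.79947.

δ ≈ 0.799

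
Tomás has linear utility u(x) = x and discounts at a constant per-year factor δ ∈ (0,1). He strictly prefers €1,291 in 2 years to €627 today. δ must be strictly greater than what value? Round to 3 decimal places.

δ > 0.697

Comparing present values: 627 < δ^2·1291.
So δ^2 > 627/1291 = 0.48567; taking the square root of both positive sides preserves the inequality.
δ > (627/1291)^(1/2) ≈ 0.697.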